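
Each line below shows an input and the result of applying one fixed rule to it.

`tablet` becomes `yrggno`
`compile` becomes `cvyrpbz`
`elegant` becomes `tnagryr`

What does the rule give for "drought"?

What's happening: move the first 3 characters to the end (rotate left by 3), then shift every letter 13 places forward in the alphabet (wrapping around) — i.e. ROT13.
Applying both steps to "drought": "ughtdro", then "htugqeb".
(Check on "tablet": → "lettab" → "yrggno" ✓)

htugqeb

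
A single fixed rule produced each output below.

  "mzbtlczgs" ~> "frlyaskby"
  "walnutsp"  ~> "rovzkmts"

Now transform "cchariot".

nsbbgzqh

In each case the input is transformed by: move the last 2 characters to the front (rotate right by 2), then shift every letter 1 place backward in the alphabet (wrapping around).
Applying both steps to "cchariot": "otcchari", then "nsbbgzqh".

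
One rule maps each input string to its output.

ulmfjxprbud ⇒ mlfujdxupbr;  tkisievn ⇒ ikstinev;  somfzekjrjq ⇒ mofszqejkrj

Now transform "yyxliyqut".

In each case the input is transformed by: move the first 2 characters to the end (rotate left by 2), then take characters alternately from the front and the back (1st, last, 2nd, 2nd-last, ...).
On "yyxliyqut": the first step gives "xliyqutyy", and the second then gives "xylyityuq".

xylyityuq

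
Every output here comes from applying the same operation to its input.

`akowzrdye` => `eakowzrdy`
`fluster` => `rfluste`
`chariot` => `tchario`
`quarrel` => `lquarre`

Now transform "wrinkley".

In each case the input is transformed by: move the last character to the front.
Applying that to "wrinkley" gives "ywrinkle".

ywrinkle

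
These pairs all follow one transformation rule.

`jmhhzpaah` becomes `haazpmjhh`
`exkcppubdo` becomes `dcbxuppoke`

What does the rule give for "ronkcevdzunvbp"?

Rule — sort the characters into reverse alphabetical order, then move the last 3 characters to the front (rotate right by 3).
For "ronkcevdzunvbp", step one produces "zvvurponnkedcb"; step two turns that into "dcbzvvurponnke".
(Check on "jmhhzpaah": → "zpmjhhhaa" → "haazpmjhh" ✓)

dcbzvvurponnke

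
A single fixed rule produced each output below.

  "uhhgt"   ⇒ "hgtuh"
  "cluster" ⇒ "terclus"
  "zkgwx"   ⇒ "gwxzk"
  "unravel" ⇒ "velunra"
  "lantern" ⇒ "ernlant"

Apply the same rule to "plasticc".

iccplast

The rule is to move the last 3 characters to the front (rotate right by 3).
So "plasticc" becomes "iccplast".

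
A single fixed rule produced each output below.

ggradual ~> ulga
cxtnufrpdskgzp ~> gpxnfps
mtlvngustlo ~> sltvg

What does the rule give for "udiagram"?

rmda

Looking at the pairs, the operation is to keep every other character starting from the second (positions 2nd, 4th, 6th, ...), then move the last 2 characters to the front (rotate right by 2).
Applying both steps to "udiagram": "darm", then "rmda".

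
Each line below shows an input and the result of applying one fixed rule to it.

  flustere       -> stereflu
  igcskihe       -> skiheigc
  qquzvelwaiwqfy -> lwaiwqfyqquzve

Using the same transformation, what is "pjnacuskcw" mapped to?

cuskcwpjna

In each case the input is transformed by: swap the front and back halves of the string, then move the last character to the front.
Applying that to "pjnacuskcw" gives "cuskcwpjna".
(Check on "igcskihe": → "kiheigcs" → "skiheigc" ✓)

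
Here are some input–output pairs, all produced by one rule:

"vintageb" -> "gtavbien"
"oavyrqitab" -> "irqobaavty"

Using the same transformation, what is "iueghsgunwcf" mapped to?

usgifucewgnh

The pattern: take characters alternately from the front and the back (1st, last, 2nd, 2nd-last, ...), then move the last 3 characters to the front (rotate right by 3).
Starting from "iueghsgunwcf": after the first operation, "ifucewgnhusg"; after the second, "usgifucewgnh".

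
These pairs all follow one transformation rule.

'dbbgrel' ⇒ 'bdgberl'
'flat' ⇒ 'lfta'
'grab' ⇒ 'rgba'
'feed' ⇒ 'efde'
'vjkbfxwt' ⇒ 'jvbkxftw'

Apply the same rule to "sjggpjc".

jsggjpc

The pattern: swap each adjacent pair of characters (1↔2, 3↔4, ...).
"sjggpjc" → "jsggjpc".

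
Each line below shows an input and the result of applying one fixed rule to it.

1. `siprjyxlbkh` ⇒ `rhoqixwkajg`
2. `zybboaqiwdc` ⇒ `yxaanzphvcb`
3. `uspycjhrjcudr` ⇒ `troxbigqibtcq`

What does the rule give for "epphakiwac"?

doogzjhvzb

Rule — shift every letter 1 place backward in the alphabet (wrapping around).
On "epphakiwac" that produces "doogzjhvzb".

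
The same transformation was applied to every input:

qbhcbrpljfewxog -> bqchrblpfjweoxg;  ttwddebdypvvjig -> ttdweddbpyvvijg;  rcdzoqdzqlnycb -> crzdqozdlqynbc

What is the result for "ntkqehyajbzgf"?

tnqkheaybjgzf

The transformation: swap each adjacent pair of characters (1↔2, 3↔4, ...).
For "ntkqehyajbzgf" the result is "tnqkheaybjgzf".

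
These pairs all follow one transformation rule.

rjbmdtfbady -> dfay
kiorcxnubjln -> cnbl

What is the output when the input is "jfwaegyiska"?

In each case the input is transformed by: keep every other character starting from the first (positions 1st, 3rd, 5th, ...), then keep only the last 4 characters.
On "jfwaegyiska": the first step gives "jweysa", and the second then gives "eysa".
(Check on "rjbmdtfbady": → "rbdfay" → "dfay" ✓)

eysa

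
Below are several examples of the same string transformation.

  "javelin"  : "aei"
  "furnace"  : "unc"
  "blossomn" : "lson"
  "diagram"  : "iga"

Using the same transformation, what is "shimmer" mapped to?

hme

The rule is to keep every other character starting from the second (positions 2nd, 4th, 6th, ...).
"shimmer" → "hme".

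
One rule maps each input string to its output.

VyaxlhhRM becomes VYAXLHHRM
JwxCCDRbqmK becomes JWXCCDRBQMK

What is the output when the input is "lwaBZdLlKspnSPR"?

Each output is the input with this applied: convert every letter to uppercase.
Applying that to "lwaBZdLlKspnSPR" gives "LWABZDLLKSPNSPR".

LWABZDLLKSPNSPR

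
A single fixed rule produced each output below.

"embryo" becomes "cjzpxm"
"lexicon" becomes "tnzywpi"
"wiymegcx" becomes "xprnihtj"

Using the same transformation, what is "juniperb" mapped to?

In each case the input is transformed by: move the first 3 characters to the end (rotate left by 3), then shift every letter 11 places forward in the alphabet (wrapping around).
Applying both steps to "juniperb": "iperbjun", then "tapcmufy".

tapcmufy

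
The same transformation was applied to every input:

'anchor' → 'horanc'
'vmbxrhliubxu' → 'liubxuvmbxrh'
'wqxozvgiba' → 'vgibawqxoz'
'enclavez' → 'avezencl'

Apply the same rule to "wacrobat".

obatwacr

Rule — swap the front and back halves of the string.
So "wacrobat" becomes "obatwacr".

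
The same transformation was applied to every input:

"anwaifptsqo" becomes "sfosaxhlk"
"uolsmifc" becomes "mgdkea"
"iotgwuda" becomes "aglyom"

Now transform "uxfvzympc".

What's happening: shift every letter 8 places backward in the alphabet (wrapping around), then delete the last 2 characters.
Starting from "uxfvzympc": after the first operation, "mpxnrqehu"; after the second, "mpxnrqe".

mpxnrqe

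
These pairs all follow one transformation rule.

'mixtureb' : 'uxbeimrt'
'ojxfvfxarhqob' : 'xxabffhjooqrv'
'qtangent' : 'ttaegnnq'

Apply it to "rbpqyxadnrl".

The pattern: sort the characters into alphabetical order, then move the last 2 characters to the front (rotate right by 2).
On "rbpqyxadnrl" that produces "xyabdlnpqrr".

xyabdlnpqrr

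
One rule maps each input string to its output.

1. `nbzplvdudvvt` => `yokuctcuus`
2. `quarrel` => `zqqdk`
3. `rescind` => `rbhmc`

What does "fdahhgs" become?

Rule — shift every letter 1 place backward in the alphabet (wrapping around), then delete the first 2 characters.
For "fdahhgs", step one produces "eczggfr"; step two turns that into "zggfr".

zggfr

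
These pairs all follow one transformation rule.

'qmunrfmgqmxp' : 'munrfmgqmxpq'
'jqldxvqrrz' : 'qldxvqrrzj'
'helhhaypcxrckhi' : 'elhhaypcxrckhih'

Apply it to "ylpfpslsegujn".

lpfpslsegujny

The transformation: move the first character to the end.
Doing the same to "ylpfpslsegujn": "lpfpslsegujny".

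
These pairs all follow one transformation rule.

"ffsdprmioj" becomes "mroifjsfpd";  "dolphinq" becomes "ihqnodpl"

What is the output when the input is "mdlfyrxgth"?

The transformation: swap the front and back halves of the string, then swap each adjacent pair of characters (1↔2, 3↔4, ...).
For "mdlfyrxgth", step one produces "rxgthmdlfy"; step two turns that into "xrtgmhldyf".
(Check on "ffsdprmioj": → "rmiojffsdp" → "mroifjsfpd" ✓)

xrtgmhldyf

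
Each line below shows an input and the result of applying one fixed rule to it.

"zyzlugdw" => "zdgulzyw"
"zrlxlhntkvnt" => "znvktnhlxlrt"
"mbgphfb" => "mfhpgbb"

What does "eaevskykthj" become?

ehtkyksveaj

Rule — swap the first and last characters, then reverse the string.
Working it through for "eaevskykthj": intermediate "jaevskykthe", final "ehtkyksveaj".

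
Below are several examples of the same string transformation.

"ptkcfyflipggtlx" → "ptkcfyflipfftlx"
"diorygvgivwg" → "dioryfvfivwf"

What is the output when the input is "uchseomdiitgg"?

What's happening: replace every "g" with "f".
For "uchseomdiitgg" the result is "uchseomdiitff".

uchseomdiitff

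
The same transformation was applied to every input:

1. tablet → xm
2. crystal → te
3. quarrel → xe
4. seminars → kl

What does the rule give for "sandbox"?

hq

What's happening: shift every letter 7 places backward in the alphabet (wrapping around), then keep only the last 2 characters.
For "sandbox", step one produces "ltgwuhq"; step two turns that into "hq".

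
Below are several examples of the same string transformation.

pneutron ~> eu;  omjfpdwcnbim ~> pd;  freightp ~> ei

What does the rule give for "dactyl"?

ac

The rule is to swap the front and back halves of the string, then keep only the last 2 characters.
For "dactyl", step one produces "tyldac"; step two turns that into "ac".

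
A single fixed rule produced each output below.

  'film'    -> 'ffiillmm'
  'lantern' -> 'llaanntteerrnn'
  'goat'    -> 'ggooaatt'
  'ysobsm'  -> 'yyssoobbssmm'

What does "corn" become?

In each case the input is transformed by: double every character.
"corn" → "ccoorrnn".

ccoorrnn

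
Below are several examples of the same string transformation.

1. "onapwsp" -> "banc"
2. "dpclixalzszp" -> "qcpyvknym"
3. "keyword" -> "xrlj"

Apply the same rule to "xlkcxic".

What's happening: delete the last 3 characters, then shift every letter 13 places forward in the alphabet (wrapping around) — i.e. ROT13.
Working it through for "xlkcxic": intermediate "xlkc", final "kyxp".

kyxp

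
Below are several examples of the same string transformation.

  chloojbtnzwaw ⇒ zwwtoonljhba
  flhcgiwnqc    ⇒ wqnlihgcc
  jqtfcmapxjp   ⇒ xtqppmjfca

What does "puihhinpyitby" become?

yyutpniiihhb

What's happening: delete the first character, then sort the characters into reverse alphabetical order.
Applying both steps to "puihhinpyitby": "uihhinpyitby", then "yyutpniiihhb".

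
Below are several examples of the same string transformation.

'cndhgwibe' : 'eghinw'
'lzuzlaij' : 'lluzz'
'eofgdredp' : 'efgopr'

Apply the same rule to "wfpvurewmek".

kmpruvww

Rule — sort the characters into alphabetical order, then delete the first 3 characters.
Working it through for "wfpvurewmek": intermediate "eefkmpruvww", final "kmpruvww".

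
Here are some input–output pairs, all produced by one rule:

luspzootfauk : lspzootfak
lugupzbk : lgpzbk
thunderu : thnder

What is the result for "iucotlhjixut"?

What's happening: remove every "u".
Applying that to "iucotlhjixut" gives "icotlhjixt".

icotlhjixt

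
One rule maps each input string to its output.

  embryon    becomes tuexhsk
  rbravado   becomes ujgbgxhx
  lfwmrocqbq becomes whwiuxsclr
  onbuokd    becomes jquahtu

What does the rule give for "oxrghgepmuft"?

zlasvkmnmxdu

The rule is to reverse the string, then shift every letter 6 places forward in the alphabet (wrapping around).
For "oxrghgepmuft", step one produces "tfumpeghgrxo"; step two turns that into "zlasvkmnmxdu".
(Check on "onbuokd": → "dkoubno" → "jquahtu" ✓)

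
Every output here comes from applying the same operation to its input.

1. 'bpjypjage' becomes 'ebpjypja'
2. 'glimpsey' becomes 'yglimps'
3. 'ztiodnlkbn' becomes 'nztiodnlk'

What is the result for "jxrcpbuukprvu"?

ujxrcpbuukpr

Each output is the input with this applied: move the last character to the front, then delete the last character.
On "jxrcpbuukprvu": the first step gives "ujxrcpbuukprv", and the second then gives "ujxrcpbuukpr".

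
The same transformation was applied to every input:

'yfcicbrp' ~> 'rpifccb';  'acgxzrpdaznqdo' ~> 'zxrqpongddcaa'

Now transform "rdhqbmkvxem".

The transformation: sort the characters into reverse alphabetical order, then delete the first character.
On "rdhqbmkvxem": the first step gives "xvrqmmkhedb", and the second then gives "vrqmmkhedb".

vrqmmkhedb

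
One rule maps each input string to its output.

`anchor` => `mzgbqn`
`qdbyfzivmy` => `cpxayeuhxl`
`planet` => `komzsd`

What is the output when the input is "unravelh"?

What's happening: shift every letter 1 place backward in the alphabet (wrapping around), then swap each adjacent pair of characters (1↔2, 3↔4, ...).
On "unravelh": the first step gives "tmqzudkg", and the second then gives "mtzqdugk".
(Check on "anchor": → "zmbgnq" → "mzgbqn" ✓)

mtzqdugk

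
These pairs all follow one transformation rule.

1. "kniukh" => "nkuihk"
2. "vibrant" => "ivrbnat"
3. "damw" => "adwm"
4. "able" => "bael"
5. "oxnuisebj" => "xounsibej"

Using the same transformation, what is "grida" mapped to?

rgdia

The transformation: swap each adjacent pair of characters (1↔2, 3↔4, ...).
Doing the same to "grida": "rgdia".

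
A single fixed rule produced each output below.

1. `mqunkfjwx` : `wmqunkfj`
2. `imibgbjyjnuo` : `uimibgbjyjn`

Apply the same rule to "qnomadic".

The pattern: delete the last character, then move the last character to the front.
Working it through for "qnomadic": intermediate "qnomadi", final "iqnomad".

iqnomad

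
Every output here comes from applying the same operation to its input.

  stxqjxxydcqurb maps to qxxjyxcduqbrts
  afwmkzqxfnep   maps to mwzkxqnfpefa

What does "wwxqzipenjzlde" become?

qxizepjnlzedww

In each case the input is transformed by: swap each adjacent pair of characters (1↔2, 3↔4, ...), then move the first 2 characters to the end (rotate left by 2).
On "wwxqzipenjzlde": the first step gives "wwqxizepjnlzed", and the second then gives "qxizepjnlzedww".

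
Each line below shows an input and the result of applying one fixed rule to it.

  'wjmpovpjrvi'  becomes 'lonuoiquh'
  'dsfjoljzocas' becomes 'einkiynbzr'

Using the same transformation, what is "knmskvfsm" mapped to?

Each output is the input with this applied: shift every letter 1 place backward in the alphabet (wrapping around), then delete the first 2 characters.
Applying that to "knmskvfsm" gives "lrjuerl".

lrjuerl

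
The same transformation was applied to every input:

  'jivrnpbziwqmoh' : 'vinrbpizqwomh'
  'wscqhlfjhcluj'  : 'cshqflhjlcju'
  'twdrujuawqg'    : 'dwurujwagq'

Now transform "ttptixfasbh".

ptitfxsahb

What's happening: delete the first character, then swap each adjacent pair of characters (1↔2, 3↔4, ...).
On "ttptixfasbh" that produces "ptitfxsahb".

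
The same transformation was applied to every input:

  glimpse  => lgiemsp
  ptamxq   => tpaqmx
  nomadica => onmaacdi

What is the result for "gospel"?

The transformation: move the first character to the end, then take characters alternately from the front and the back (1st, last, 2nd, 2nd-last, ...).
For "gospel", step one produces "ospelg"; step two turns that into "ogslpe".

ogslpe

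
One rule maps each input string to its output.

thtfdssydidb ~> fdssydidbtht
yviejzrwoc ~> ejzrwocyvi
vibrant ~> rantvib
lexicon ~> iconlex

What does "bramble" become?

mblebra

In each case the input is transformed by: move the first 3 characters to the end (rotate left by 3).
Applying that to "bramble" gives "mblebra".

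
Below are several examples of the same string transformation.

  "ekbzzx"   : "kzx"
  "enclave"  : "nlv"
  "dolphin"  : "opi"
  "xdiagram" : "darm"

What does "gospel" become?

The pattern: keep every other character starting from the second (positions 2nd, 4th, 6th, ...).
On "gospel" that produces "opl".

opl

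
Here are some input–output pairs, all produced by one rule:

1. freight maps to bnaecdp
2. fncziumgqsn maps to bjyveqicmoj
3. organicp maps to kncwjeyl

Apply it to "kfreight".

gbnaecdp

What's happening: shift every letter 4 places backward in the alphabet (wrapping around).
For "kfreight" the result is "gbnaecdp".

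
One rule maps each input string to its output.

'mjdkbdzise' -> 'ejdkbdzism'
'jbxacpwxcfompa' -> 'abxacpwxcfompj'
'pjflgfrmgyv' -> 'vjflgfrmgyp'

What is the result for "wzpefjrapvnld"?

dzpefjrapvnlw

Rule — swap the first and last characters.
For "wzpefjrapvnld" the result is "dzpefjrapvnlw".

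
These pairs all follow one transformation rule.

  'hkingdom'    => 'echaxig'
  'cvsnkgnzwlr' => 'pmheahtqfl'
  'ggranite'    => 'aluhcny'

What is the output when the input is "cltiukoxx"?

In each case the input is transformed by: delete the first character, then shift every letter 6 places backward in the alphabet (wrapping around).
"cltiukoxx" → "ltiukoxx" → "fncoeirr".
(Check on "ggranite": → "granite" → "aluhcny" ✓)

fncoeirr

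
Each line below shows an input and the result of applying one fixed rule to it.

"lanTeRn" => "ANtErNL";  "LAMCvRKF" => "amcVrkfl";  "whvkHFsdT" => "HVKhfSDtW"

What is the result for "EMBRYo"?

Looking at the pairs, the operation is to move the first character to the end, then flip the case of every letter.
Doing the same to "EMBRYo": "mbryOe".

mbryOe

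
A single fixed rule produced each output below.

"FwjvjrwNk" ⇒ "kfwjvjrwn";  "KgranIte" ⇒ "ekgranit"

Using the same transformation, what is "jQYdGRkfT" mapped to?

tjqydgrkf

The pattern: move the last character to the front, then convert every letter to lowercase.
Starting from "jQYdGRkfT": after the first operation, "TjQYdGRkf"; after the second, "tjqydgrkf".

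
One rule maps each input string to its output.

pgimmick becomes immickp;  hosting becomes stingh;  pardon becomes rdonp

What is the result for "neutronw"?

utronwn

What's happening: move the first character to the end, then delete the first character.
"neutronw" → "eutronwn" → "utronwn".
(Check on "hosting": → "ostingh" → "stingh" ✓)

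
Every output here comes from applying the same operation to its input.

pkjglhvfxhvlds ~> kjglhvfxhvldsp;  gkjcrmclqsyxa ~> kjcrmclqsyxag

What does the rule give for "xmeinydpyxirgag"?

Each output is the input with this applied: move the first character to the end.
For "xmeinydpyxirgag" the result is "meinydpyxirgagx".

meinydpyxirgagx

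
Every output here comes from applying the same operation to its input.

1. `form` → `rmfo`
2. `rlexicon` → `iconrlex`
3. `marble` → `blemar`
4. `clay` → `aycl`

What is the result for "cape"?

peca

The transformation: swap the front and back halves of the string.
Applying that to "cape" gives "peca".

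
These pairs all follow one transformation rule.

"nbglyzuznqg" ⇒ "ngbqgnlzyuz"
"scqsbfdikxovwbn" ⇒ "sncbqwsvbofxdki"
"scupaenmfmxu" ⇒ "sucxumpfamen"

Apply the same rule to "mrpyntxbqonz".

mzrnpoyqnbtx

Rule — take characters alternately from the front and the back (1st, last, 2nd, 2nd-last, ...).
So "mrpyntxbqonz" becomes "mzrnpoyqnbtx".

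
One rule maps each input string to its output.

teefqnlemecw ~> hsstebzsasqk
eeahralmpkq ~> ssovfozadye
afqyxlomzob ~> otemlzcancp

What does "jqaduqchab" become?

Each output is the input with this applied: shift every letter 12 places backward in the alphabet (wrapping around).
Applying that to "jqaduqchab" gives "xeorieqvop".

xeorieqvop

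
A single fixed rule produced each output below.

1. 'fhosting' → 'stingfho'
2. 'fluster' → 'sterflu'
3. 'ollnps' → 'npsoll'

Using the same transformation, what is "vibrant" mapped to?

Rule — move the first 3 characters to the end (rotate left by 3).
"vibrant" → "rantvib".

rantvib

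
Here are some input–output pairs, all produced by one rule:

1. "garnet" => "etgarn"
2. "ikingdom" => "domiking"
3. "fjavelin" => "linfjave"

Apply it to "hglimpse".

The pattern: move the first character to the end, then swap the front and back halves of the string.
For "hglimpse" the result is "psehglim".

psehglim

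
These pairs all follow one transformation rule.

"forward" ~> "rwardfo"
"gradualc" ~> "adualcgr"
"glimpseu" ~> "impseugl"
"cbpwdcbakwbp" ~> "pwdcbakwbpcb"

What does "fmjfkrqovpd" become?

jfkrqovpdfm

What's happening: move the first 2 characters to the end (rotate left by 2).
So "fmjfkrqovpd" becomes "jfkrqovpdfm".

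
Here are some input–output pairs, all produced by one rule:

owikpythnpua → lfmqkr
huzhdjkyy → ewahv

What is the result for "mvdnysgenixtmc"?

javdkuj

Looking at the pairs, the operation is to shift every letter 3 places backward in the alphabet (wrapping around), then keep every other character starting from the first (positions 1st, 3rd, 5th, ...).
Working it through for "mvdnysgenixtmc": intermediate "jsakvpdbkfuqjz", final "javdkuj".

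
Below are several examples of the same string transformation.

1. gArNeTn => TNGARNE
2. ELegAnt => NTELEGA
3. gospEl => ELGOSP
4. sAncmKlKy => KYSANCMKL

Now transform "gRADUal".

The transformation: move the last 2 characters to the front (rotate right by 2), then convert every letter to uppercase.
For "gRADUal" the result is "ALGRADU".

ALGRADU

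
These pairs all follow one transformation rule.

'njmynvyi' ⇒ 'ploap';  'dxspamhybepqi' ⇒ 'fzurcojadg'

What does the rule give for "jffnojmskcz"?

The transformation: shift every letter 2 places forward in the alphabet (wrapping around), then delete the last 3 characters.
Applying both steps to "jffnojmskcz": "lhhpqloumeb", then "lhhpqlou".

lhhpqlou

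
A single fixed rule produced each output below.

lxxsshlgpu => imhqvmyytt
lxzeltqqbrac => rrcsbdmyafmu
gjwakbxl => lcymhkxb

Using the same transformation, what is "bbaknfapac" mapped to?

The pattern: swap the front and back halves of the string, then shift every letter 1 place forward in the alphabet (wrapping around).
Applying both steps to "bbaknfapac": "fapacbbakn", then "gbqbdccblo".

gbqbdccblo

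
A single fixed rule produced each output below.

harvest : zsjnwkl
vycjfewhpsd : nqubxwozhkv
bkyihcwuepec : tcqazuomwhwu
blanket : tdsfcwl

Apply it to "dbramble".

vtjsetdw

In each case the input is transformed by: shift every letter 8 places backward in the alphabet (wrapping around).
On "dbramble" that produces "vtjsetdw".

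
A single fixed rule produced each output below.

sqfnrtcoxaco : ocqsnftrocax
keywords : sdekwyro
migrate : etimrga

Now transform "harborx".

xrahbro

In each case the input is transformed by: move the last 2 characters to the front (rotate right by 2), then swap each adjacent pair of characters (1↔2, 3↔4, ...).
Applying that to "harborx" gives "xrahbro".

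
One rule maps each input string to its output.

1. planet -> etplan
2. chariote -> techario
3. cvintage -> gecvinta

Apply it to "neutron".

Rule — move the last 2 characters to the front (rotate right by 2).
"neutron" → "onneutr".

onneutr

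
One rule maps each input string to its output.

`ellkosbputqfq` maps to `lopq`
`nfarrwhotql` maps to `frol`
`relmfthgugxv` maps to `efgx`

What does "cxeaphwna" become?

The rule is to keep one character in every 3, starting at position 2 (positions 2nd, 5th, 8th, ...).
So "cxeaphwna" becomes "xpn".

xpn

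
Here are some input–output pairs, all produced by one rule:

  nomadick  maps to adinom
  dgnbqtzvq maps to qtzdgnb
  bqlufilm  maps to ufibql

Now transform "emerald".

Each output is the input with this applied: delete the last 2 characters, then move the last 3 characters to the front (rotate right by 3).
Starting from "emerald": after the first operation, "emera"; after the second, "eraem".

eraem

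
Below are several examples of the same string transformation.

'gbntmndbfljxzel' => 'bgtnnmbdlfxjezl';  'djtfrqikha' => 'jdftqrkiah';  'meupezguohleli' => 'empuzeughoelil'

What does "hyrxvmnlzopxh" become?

The pattern: swap each adjacent pair of characters (1↔2, 3↔4, ...).
On "hyrxvmnlzopxh" that produces "yhxrmvlnozxph".

yhxrmvlnozxph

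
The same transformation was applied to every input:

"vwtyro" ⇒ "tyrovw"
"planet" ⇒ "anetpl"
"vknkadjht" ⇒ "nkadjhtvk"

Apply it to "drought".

oughtdr

Looking at the pairs, the operation is to move the first 2 characters to the end (rotate left by 2).
For "drought" the result is "oughtdr".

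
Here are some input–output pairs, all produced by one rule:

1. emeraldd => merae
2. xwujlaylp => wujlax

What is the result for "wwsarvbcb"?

Each output is the input with this applied: delete the last 3 characters, then move the first character to the end.
On "wwsarvbcb" that produces "wsarvw".

wsarvw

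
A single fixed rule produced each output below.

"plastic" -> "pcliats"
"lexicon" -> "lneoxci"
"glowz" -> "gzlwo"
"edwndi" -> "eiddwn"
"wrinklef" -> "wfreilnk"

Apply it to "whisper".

wrheips

The transformation: take characters alternately from the front and the back (1st, last, 2nd, 2nd-last, ...).
Doing the same to "whisper": "wrheips".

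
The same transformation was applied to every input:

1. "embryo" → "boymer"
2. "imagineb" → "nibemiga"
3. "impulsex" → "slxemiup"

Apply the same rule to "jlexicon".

cinoljxe

Each output is the input with this applied: swap each adjacent pair of characters (1↔2, 3↔4, ...), then swap the front and back halves of the string.
"jlexicon" → "cinoljxe".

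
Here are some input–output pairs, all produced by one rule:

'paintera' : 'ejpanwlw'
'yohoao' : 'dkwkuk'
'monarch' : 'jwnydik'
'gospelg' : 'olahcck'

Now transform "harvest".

Each output is the input with this applied: move the first 2 characters to the end (rotate left by 2), then shift every letter 4 places backward in the alphabet (wrapping around).
For "harvest", step one produces "rvestha"; step two turns that into "nraopdw".

nraopdw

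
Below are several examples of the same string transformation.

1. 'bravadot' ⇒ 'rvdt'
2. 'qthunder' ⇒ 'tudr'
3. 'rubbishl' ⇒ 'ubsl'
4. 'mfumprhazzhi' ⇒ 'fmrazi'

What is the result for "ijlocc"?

Looking at the pairs, the operation is to keep every other character starting from the second (positions 2nd, 4th, 6th, ...).
Doing the same to "ijlocc": "joc".

joc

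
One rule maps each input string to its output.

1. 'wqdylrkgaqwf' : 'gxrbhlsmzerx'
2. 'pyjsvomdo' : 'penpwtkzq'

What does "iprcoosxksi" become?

The transformation: reverse the string, then shift every letter 1 place forward in the alphabet (wrapping around).
Starting from "iprcoosxksi": after the first operation, "iskxsoocrpi"; after the second, "jtlytppdsqj".

jtlytppdsqj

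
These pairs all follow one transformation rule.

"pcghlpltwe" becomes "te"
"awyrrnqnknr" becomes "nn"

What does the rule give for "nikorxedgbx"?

db

The rule is to keep every other character starting from the second (positions 2nd, 4th, 6th, ...), then delete the first 3 characters.
"nikorxedgbx" → "ioxdb" → "db".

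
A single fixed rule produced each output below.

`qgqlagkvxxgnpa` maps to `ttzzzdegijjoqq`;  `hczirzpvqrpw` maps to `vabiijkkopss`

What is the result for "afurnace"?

The transformation: sort the characters into alphabetical order, then shift every letter 7 places backward in the alphabet (wrapping around).
Starting from "afurnace": after the first operation, "aacefnru"; after the second, "ttvxygkn".

ttvxygkn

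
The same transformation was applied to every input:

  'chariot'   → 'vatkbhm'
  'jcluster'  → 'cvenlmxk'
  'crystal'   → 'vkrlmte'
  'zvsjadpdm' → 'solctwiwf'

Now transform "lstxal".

elmqte

What's happening: shift every letter 7 places backward in the alphabet (wrapping around).
For "lstxal" the result is "elmqte".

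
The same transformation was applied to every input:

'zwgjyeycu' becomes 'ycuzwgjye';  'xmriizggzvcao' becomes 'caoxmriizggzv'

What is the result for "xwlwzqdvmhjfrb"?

frbxwlwzqdvmhj

Rule — move the last 3 characters to the front (rotate right by 3).
Doing the same to "xwlwzqdvmhjfrb": "frbxwlwzqdvmhj".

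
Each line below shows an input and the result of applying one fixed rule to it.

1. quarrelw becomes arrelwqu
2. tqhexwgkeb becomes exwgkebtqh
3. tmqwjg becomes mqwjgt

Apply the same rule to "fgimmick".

The pattern: swap the front and back halves of the string, then move the last 2 characters to the front (rotate right by 2).
On "fgimmick": the first step gives "mickfgim", and the second then gives "immickfg".

immickfg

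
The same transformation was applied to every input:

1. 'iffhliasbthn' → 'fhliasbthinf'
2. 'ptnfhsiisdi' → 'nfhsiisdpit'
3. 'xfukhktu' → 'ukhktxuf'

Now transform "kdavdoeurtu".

Each output is the input with this applied: swap the first and last characters, then move the first 2 characters to the end (rotate left by 2).
Applying both steps to "kdavdoeurtu": "udavdoeurtk", then "avdoeurtkud".

avdoeurtkud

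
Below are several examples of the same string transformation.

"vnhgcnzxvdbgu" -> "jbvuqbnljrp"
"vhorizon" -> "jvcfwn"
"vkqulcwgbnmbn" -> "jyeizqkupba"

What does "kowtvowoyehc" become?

yckhjckcms

Looking at the pairs, the operation is to shift every letter 12 places backward in the alphabet (wrapping around), then delete the last 2 characters.
For "kowtvowoyehc", step one produces "yckhjckcmsvq"; step two turns that into "yckhjckcms".
(Check on "vnhgcnzxvdbgu": → "jbvuqbnljrpui" → "jbvuqbnljrp" ✓)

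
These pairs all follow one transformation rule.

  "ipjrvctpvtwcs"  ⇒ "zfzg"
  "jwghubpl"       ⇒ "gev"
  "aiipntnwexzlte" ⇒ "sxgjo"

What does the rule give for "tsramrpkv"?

In each case the input is transformed by: shift every letter 10 places forward in the alphabet (wrapping around), then keep one character in every 3, starting at position 2 (positions 2nd, 5th, 8th, ...).
For "tsramrpkv", step one produces "dcbkwbzuf"; step two turns that into "cwu".
(Check on "aiipntnwexzlte": → "ksszxdxgohjvdo" → "sxgjo" ✓)

cwu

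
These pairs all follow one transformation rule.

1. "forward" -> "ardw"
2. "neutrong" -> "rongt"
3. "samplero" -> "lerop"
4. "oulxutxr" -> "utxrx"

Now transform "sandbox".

boxd

The rule is to delete the first 3 characters, then move the first character to the end.
So "sandbox" becomes "boxd".
(Check on "forward": → "ward" → "ardw" ✓)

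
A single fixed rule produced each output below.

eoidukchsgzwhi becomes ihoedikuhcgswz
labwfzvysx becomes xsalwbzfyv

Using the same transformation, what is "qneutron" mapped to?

nonquert

Rule — swap each adjacent pair of characters (1↔2, 3↔4, ...), then move the last 2 characters to the front (rotate right by 2).
For "qneutron", step one produces "nquertno"; step two turns that into "nonquert".
(Check on "labwfzvysx": → "alwbzfyvxs" → "xsalwbzfyv" ✓)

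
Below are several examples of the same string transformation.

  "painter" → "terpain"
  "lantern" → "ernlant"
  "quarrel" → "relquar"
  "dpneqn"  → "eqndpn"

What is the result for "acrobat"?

batacro

The transformation: move the last 3 characters to the front (rotate right by 3).
For "acrobat" the result is "batacro".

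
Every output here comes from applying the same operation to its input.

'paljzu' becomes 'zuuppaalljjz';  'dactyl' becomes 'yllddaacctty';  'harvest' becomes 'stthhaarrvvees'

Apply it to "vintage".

geevviinnttaag

Each output is the input with this applied: double every character, then move the last 3 characters to the front (rotate right by 3).
Applying both steps to "vintage": "vviinnttaaggee", then "geevviinnttaag".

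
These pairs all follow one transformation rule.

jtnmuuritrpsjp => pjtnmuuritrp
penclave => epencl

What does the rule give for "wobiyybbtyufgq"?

qwobiyybbtyu

The transformation: move the last 3 characters to the front (rotate right by 3), then delete the first 2 characters.
"wobiyybbtyufgq" → "qwobiyybbtyu".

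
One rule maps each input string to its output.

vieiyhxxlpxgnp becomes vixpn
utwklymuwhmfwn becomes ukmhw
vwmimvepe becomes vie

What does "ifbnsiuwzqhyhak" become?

The rule is to keep one character in every 3, starting at position 1 (positions 1st, 4th, 7th, ...).
Doing the same to "ifbnsiuwzqhyhak": "inuqh".

inuqh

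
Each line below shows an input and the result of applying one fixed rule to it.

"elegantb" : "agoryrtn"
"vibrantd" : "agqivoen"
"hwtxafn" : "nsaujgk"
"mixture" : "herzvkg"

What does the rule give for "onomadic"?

The transformation: move the last 3 characters to the front (rotate right by 3), then shift every letter 13 places forward in the alphabet (wrapping around) — i.e. ROT13.
Working it through for "onomadic": intermediate "diconoma", final "qvpbabzn".

qvpbabzn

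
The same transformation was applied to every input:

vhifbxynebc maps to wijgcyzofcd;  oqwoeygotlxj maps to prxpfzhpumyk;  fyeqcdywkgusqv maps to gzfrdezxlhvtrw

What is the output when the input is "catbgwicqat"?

dbuchxjdrbu

The transformation: shift every letter 1 place forward in the alphabet (wrapping around).
Applying that to "catbgwicqat" gives "dbuchxjdrbu".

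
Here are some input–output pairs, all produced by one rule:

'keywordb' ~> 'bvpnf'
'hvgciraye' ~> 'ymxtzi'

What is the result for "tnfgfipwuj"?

kewxwzg

The transformation: shift every letter 9 places backward in the alphabet (wrapping around), then delete the last 3 characters.
Working it through for "tnfgfipwuj": intermediate "kewxwzgnla", final "kewxwzg".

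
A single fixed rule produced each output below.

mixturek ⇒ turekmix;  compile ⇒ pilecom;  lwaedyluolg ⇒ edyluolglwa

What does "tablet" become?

lettab

Looking at the pairs, the operation is to move the first 3 characters to the end (rotate left by 3).
On "tablet" that produces "lettab".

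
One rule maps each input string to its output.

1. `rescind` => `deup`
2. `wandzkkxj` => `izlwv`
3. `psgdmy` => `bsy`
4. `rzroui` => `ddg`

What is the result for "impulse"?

Each output is the input with this applied: shift every letter 12 places forward in the alphabet (wrapping around), then keep every other character starting from the first (positions 1st, 3rd, 5th, ...).
"impulse" → "ubxq".

ubxq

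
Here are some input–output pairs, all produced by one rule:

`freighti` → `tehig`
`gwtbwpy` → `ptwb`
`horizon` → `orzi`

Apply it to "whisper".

Looking at the pairs, the operation is to take characters alternately from the front and the back (1st, last, 2nd, 2nd-last, ...), then delete the first 3 characters.
Working it through for "whisper": intermediate "wrheips", final "eips".

eips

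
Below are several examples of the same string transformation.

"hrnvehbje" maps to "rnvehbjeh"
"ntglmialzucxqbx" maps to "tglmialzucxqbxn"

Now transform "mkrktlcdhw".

krktlcdhwm

Looking at the pairs, the operation is to move the first character to the end.
So "mkrktlcdhw" becomes "krktlcdhwm".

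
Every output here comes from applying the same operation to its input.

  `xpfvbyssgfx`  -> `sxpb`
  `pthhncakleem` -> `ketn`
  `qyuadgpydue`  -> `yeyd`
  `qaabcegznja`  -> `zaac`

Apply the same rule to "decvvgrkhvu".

kuev

Looking at the pairs, the operation is to keep one character in every 3, starting at position 2 (positions 2nd, 5th, 8th, ...), then move the last 2 characters to the front (rotate right by 2).
For "decvvgrkhvu", step one produces "evku"; step two turns that into "kuev".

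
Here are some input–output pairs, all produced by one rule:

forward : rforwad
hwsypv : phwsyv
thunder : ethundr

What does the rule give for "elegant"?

nelegat

The rule is to move the last character to the front, then swap the first and last characters.
Applying both steps to "elegant": "telegan", then "nelegat".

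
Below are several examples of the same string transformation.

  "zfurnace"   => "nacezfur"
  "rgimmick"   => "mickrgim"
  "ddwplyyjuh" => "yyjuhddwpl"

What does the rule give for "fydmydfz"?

ydfzfydm

Rule — swap the front and back halves of the string.
So "fydmydfz" becomes "ydfzfydm".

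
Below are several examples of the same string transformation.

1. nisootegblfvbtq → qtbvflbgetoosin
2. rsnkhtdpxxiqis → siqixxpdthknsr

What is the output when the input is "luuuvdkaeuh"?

The transformation: reverse the string.
So "luuuvdkaeuh" becomes "hueakdvuuul".

hueakdvuuul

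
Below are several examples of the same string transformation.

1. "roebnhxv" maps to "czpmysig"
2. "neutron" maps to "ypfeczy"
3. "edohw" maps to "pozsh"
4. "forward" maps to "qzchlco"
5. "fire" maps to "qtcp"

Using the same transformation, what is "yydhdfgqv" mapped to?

The rule is to shift every letter 11 places forward in the alphabet (wrapping around).
On "yydhdfgqv" that produces "jjosoqrbg".

jjosoqrbg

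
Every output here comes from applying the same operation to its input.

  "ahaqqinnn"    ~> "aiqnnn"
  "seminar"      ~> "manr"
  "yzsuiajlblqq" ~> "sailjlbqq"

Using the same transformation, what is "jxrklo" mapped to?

rol

The transformation: swap each adjacent pair of characters (1↔2, 3↔4, ...), then delete the first 3 characters.
Applying both steps to "jxrklo": "xjkrol", then "rol".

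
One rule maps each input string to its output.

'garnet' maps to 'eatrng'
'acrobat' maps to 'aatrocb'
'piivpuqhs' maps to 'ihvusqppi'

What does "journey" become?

The transformation: sort the characters into reverse alphabetical order, then move the last 2 characters to the front (rotate right by 2).
For "journey" the result is "jeyuron".
(Check on "piivpuqhs": → "vusqppiih" → "ihvusqppi" ✓)

jeyuron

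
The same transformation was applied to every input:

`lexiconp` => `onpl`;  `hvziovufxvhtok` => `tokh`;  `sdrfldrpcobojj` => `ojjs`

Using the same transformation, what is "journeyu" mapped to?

eyuj

In each case the input is transformed by: move the first character to the end, then keep only the last 4 characters.
On "journeyu": the first step gives "ourneyuj", and the second then gives "eyuj".
(Check on "hvziovufxvhtok": → "vziovufxvhtokh" → "tokh" ✓)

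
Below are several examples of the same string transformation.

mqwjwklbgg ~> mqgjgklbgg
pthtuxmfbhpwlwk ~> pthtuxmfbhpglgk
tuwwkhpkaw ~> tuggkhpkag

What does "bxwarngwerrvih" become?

The transformation: replace every "w" with "g".
Doing the same to "bxwarngwerrvih": "bxgarnggerrvih".

bxgarnggerrvih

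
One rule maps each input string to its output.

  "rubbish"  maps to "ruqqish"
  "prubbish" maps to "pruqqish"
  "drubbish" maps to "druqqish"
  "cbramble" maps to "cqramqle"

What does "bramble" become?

The pattern: replace every "b" with "q".
Applying that to "bramble" gives "qramqle".

qramqle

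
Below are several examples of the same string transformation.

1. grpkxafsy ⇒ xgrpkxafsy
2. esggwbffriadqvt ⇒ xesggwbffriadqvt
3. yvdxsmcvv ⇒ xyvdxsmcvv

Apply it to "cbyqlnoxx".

xcbyqlnoxx

Rule — prepend "x".
On "cbyqlnoxx" that produces "xcbyqlnoxx".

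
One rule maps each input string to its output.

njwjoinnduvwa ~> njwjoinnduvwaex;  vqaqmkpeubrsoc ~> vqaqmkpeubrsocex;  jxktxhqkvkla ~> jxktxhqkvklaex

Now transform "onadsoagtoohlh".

onadsoagtoohlhex

Rule — append "ex".
For "onadsoagtoohlh" the result is "onadsoagtoohlhex".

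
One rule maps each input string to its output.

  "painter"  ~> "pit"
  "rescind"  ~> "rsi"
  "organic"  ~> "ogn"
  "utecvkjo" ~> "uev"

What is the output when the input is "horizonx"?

hrz

In each case the input is transformed by: delete the last 2 characters, then keep every other character starting from the first (positions 1st, 3rd, 5th, ...).
Working it through for "horizonx": intermediate "horizo", final "hrz".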